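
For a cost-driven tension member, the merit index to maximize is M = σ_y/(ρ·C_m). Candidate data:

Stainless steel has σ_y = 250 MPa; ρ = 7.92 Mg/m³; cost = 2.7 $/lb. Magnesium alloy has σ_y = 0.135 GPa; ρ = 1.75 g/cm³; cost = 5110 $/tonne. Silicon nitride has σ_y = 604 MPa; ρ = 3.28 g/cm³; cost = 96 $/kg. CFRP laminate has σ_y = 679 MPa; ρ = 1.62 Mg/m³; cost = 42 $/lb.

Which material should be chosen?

magnesium alloy

Convert each candidate to consistent units, then evaluate M:
  stainless steel: σ_y = 250.0 MPa, ρ = 7920 kg/m³, cost = 5.952 $/kg
  magnesium alloy: σ_y = 135.0 MPa, ρ = 1750 kg/m³, cost = 5.110 $/kg
  silicon nitride: σ_y = 604.0 MPa, ρ = 3280 kg/m³, cost = 96.00 $/kg
  CFRP laminate: σ_y = 679.0 MPa, ρ = 1620 kg/m³, cost = 92.59 $/kg
  magnesium alloy: M = 15.1 kN·m per $
  stainless steel: M = 5.30 kN·m per $
  CFRP laminate: M = 4.53 kN·m per $
  silicon nitride: M = 1.92 kN·m per $
Magnesium alloy ranks first.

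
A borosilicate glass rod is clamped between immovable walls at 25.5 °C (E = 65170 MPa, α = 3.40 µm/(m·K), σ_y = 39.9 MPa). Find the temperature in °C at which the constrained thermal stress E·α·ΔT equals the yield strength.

206 °C

E = 65170 MPa = 65.17 GPa.
E·α·ΔT = 39.90 MPa ⇒ ΔT = 39.90 / (65.17×10³ × 3.40×10⁻⁶) = 180.1 K.
T = 25.5 + 180.1 = 205.6 °C.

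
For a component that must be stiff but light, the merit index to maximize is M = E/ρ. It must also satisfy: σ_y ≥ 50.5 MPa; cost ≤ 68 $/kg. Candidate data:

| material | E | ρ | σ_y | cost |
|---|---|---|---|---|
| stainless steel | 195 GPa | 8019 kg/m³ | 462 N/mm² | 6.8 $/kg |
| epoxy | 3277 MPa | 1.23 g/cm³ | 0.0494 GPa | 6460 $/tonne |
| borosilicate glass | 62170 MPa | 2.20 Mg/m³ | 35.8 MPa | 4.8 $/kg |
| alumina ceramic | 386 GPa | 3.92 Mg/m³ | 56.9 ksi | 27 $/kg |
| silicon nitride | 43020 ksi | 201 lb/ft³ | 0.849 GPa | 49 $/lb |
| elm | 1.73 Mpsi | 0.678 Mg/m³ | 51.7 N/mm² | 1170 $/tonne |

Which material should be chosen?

Screen on constraints: σ_y ≥ 50.5 MPa; cost ≤ 68 $/kg. Survivors: stainless steel, alumina ceramic, elm.
After converting to SI:
  stainless steel: E = 195.0 GPa, ρ = 8019 kg/m³
  alumina ceramic: E = 386.0 GPa, ρ = 3920 kg/m³
  elm: E = 11.93 GPa, ρ = 678.0 kg/m³
  alumina ceramic: M = 98.5 MN·m/kg
  stainless steel: M = 24.3 MN·m/kg
  elm: M = 17.6 MN·m/kg
The maximum is for alumina ceramic.

alumina ceramic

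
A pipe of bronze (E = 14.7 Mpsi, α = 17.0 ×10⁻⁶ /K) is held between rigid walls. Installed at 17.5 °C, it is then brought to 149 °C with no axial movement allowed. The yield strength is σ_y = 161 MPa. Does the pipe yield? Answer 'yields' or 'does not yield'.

yields

E = 14.7 Mpsi = 101.4 GPa.
ΔT = 131.5 K. Constrained thermal stress σ = E·α·ΔT = 101.4×10³ MPa × 17.0×10⁻⁶ × 131.5 = 227 MPa (compressive).
Compare to σ_y = 161 MPa: σ ≥ σ_y, so it yields.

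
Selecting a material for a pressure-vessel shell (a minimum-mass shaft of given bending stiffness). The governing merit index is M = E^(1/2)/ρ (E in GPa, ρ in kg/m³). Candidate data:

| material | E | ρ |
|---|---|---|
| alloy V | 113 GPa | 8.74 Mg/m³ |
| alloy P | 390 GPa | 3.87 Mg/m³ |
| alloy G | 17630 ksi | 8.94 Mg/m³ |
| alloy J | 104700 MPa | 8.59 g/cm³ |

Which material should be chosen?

After converting to SI:
  alloy V: E = 113.0 GPa, ρ = 8740 kg/m³
  alloy P: E = 390.0 GPa, ρ = 3870 kg/m³
  alloy G: E = 121.6 GPa, ρ = 8940 kg/m³
  alloy J: E = 104.7 GPa, ρ = 8590 kg/m³
  alloy P: M = 5.10×10⁻³
  alloy G: M = 1.23×10⁻³
  alloy V: M = 1.22×10⁻³
  alloy J: M = 1.19×10⁻³
The maximum is for alloy P.

alloy P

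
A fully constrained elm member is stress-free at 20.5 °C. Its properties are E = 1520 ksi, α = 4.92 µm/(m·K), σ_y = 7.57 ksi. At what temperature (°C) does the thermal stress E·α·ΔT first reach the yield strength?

1030 °C

E = 1520 ksi = 10.48 GPa.
σ_y = 7.57 ksi = 52.19 MPa.
E·α·ΔT = 52.19 MPa ⇒ ΔT = 52.19 / (10.48×10³ × 4.92×10⁻⁶) = 1012 K.
T = 20.5 + 1012 = 1033 °C.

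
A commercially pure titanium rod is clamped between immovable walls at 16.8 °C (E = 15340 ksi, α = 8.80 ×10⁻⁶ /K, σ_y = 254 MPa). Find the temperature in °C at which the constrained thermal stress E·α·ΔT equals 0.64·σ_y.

191 °C

E = 15340 ksi = 105.8 GPa.
E·α·ΔT = 162.6 MPa ⇒ ΔT = 162.6 / (105.8×10³ × 8.80×10⁻⁶) = 174.7 K.
T = 16.8 + 174.7 = 191.5 °C.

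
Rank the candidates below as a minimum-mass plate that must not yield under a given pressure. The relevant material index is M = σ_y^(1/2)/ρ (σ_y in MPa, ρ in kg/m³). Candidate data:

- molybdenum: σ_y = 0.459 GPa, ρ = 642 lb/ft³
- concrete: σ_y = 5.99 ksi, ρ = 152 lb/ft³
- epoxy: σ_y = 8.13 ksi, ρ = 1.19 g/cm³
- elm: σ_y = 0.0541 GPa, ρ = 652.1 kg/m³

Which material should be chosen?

elm

Putting every candidate on a common basis:
  molybdenum: σ_y = 459.0 MPa, ρ = 10280 kg/m³
  concrete: σ_y = 41.30 MPa, ρ = 2435 kg/m³
  epoxy: σ_y = 56.05 MPa, ρ = 1190 kg/m³
  elm: σ_y = 54.10 MPa, ρ = 652.1 kg/m³
  elm: M = 11.3×10⁻³
  epoxy: M = 6.29×10⁻³
  concrete: M = 2.64×10⁻³
  molybdenum: M = 2.08×10⁻³
Elm ranks first.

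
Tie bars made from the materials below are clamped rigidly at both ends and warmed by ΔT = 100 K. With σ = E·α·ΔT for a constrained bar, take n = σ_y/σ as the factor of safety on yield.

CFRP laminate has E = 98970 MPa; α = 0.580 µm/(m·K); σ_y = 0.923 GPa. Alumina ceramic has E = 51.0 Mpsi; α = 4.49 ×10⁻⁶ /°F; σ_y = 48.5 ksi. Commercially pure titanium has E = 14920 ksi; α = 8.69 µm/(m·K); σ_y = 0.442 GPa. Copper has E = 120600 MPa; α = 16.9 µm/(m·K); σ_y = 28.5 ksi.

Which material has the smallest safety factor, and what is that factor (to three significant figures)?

In consistent units (E in GPa, α in ×10⁻⁶/K, σ_y in MPa):
  CFRP laminate: E = 98.97, α = 0.580, σ_y = 923.0 → σ = 5.74 MPa, n = 161
  alumina ceramic: E = 351.6, α = 8.08, σ_y = 334.4 → σ = 284 MPa, n = 1.18
  commercially pure titanium: E = 102.9, α = 8.69, σ_y = 442.0 → σ = 89.4 MPa, n = 4.94
  copper: E = 120.6, α = 16.9, σ_y = 196.5 → σ = 204 MPa, n = 0.964
Copper has the lowest safety factor, n = 0.964.

copper, n = 0.964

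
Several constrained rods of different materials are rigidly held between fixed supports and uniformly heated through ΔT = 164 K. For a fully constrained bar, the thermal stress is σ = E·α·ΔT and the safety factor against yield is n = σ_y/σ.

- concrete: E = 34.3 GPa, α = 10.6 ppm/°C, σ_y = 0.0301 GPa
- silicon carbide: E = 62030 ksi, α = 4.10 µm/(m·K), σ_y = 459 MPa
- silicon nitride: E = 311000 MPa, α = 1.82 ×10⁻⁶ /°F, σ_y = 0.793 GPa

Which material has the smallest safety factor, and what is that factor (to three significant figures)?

concrete, n = 0.505

With everything in SI (GPa, ×10⁻⁶/K, MPa):
  concrete: E = 34.30, α = 10.6, σ_y = 30.10 → σ = 59.6 MPa, n = 0.505
  silicon carbide: E = 427.7, α = 4.10, σ_y = 459.0 → σ = 288 MPa, n = 1.60
  silicon nitride: E = 311.0, α = 3.28, σ_y = 793.0 → σ = 167 MPa, n = 4.75
Smallest n: concrete with n = 0.505.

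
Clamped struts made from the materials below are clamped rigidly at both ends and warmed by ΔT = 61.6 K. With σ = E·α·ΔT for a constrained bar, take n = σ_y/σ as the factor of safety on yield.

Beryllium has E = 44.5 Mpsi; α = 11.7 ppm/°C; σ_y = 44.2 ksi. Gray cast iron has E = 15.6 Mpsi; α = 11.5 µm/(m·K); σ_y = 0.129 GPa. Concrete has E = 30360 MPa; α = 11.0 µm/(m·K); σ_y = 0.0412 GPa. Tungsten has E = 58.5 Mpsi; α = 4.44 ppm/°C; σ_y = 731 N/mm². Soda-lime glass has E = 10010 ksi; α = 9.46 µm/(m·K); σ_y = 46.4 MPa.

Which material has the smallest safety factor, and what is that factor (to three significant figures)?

soda-lime glass, n = 1.15

Converting E to GPa, α to ×10⁻⁶/K, σ_y to MPa, then σ and n for each:
  beryllium: E = 306.8, α = 11.7, σ_y = 304.7 → σ = 221 MPa, n = 1.38
  gray cast iron: E = 107.6, α = 11.5, σ_y = 129.0 → σ = 76.2 MPa, n = 1.69
  concrete: E = 30.36, α = 11.0, σ_y = 41.20 → σ = 20.6 MPa, n = 2.00
  tungsten: E = 403.3, α = 4.44, σ_y = 731.0 → σ = 110 MPa, n = 6.63
  soda-lime glass: E = 69.02, α = 9.46, σ_y = 46.40 → σ = 40.2 MPa, n = 1.15
Soda-lime glass has the lowest safety factor, n = 1.15.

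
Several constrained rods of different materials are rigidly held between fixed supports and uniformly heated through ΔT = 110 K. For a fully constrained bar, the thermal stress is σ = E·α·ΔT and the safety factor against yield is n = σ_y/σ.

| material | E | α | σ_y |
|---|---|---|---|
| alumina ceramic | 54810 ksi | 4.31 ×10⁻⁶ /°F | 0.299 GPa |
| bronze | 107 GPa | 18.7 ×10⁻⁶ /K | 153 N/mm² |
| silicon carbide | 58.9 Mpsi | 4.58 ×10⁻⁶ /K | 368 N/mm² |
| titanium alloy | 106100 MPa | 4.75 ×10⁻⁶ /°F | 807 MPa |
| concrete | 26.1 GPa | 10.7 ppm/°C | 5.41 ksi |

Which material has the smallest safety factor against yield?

Per material, after unit conversion:
  alumina ceramic: E = 377.9, α = 7.76, σ_y = 299.0 → σ = 322 MPa, n = 0.927
  bronze: E = 107.0, α = 18.7, σ_y = 153.0 → σ = 220 MPa, n = 0.695
  silicon carbide: E = 406.1, α = 4.58, σ_y = 368.0 → σ = 205 MPa, n = 1.80
  titanium alloy: E = 106.1, α = 8.55, σ_y = 807.0 → σ = 99.8 MPa, n = 8.09
  concrete: E = 26.10, α = 10.7, σ_y = 37.30 → σ = 30.7 MPa, n = 1.21
The minimum is bronze at n = 0.695.

bronze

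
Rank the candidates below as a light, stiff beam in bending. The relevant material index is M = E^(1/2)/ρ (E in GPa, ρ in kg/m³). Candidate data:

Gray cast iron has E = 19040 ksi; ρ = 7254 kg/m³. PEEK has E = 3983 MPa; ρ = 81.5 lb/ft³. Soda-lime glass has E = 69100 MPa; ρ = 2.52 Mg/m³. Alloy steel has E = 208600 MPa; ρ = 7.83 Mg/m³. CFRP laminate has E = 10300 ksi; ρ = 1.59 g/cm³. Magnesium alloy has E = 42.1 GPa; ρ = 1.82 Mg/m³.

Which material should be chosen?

CFRP laminate

In SI units:
  gray cast iron: E = 131.3 GPa, ρ = 7254 kg/m³
  PEEK: E = 3.983 GPa, ρ = 1306 kg/m³
  soda-lime glass: E = 69.10 GPa, ρ = 2520 kg/m³
  alloy steel: E = 208.6 GPa, ρ = 7830 kg/m³
  CFRP laminate: E = 71.02 GPa, ρ = 1590 kg/m³
  magnesium alloy: E = 42.10 GPa, ρ = 1820 kg/m³
  CFRP laminate: M = 5.30×10⁻³
  magnesium alloy: M = 3.57×10⁻³
  soda-lime glass: M = 3.30×10⁻³
  alloy steel: M = 1.84×10⁻³
  gray cast iron: M = 1.58×10⁻³
  PEEK: M = 1.53×10⁻³
CFRP laminate has the largest M.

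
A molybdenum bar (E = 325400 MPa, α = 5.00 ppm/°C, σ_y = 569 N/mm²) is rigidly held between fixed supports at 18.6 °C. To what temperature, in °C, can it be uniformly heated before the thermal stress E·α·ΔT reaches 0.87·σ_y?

323 °C

E = 325400 MPa = 325.4 GPa.
σ_y = 569 N/mm² = 569.0 MPa.
E·α·ΔT = 495.0 MPa ⇒ ΔT = 495.0 / (325.4×10³ × 5.00×10⁻⁶) = 304.3 K.
T = 18.6 + 304.3 = 322.9 °C.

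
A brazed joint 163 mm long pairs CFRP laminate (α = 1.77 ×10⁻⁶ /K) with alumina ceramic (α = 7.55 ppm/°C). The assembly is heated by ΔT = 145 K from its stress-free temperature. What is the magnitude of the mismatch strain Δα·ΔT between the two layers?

8.38×10⁻⁴

Δα = |1.77 − 7.55|×10⁻⁶/K = 5.78×10⁻⁶/K.
Mismatch strain = Δα·ΔT = 5.78×10⁻⁶ × 145.0 = 8.38×10⁻⁴.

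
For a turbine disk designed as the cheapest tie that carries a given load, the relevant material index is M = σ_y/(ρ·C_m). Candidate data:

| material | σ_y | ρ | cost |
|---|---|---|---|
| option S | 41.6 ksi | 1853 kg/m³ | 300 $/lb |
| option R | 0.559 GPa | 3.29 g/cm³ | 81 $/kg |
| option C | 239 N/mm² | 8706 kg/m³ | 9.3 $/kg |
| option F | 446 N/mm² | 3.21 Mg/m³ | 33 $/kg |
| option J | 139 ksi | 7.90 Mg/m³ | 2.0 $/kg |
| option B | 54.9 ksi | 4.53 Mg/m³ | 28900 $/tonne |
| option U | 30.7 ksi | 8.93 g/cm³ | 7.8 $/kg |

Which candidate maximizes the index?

Putting every candidate on a common basis:
  option S: σ_y = 286.8 MPa, ρ = 1853 kg/m³, cost = 661.4 $/kg
  option R: σ_y = 559.0 MPa, ρ = 3290 kg/m³, cost = 81.00 $/kg
  option C: σ_y = 239.0 MPa, ρ = 8706 kg/m³, cost = 9.300 $/kg
  option F: σ_y = 446.0 MPa, ρ = 3210 kg/m³, cost = 33.00 $/kg
  option J: σ_y = 958.4 MPa, ρ = 7900 kg/m³, cost = 2.000 $/kg
  option B: σ_y = 378.5 MPa, ρ = 4530 kg/m³, cost = 28.90 $/kg
  option U: σ_y = 211.7 MPa, ρ = 8930 kg/m³, cost = 7.800 $/kg
  option J: M = 60.7 kN·m per $
  option F: M = 4.21 kN·m per $
  option U: M = 3.04 kN·m per $
  option C: M = 2.95 kN·m per $
  option B: M = 2.89 kN·m per $
  option R: M = 2.10 kN·m per $
  option S: M = 0.234 kN·m per $
Option J has the largest M.

option J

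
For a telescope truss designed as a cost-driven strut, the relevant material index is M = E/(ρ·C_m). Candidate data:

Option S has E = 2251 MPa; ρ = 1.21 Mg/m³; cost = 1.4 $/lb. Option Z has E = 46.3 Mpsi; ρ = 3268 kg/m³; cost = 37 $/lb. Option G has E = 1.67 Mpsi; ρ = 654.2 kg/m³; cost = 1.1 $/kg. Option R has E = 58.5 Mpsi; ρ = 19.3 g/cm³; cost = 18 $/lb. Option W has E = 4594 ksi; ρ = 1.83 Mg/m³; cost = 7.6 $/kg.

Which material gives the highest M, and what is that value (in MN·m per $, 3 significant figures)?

option G, M = 16.0 MN·m per $

Putting every candidate on a common basis:
  option S: E = 2.251 GPa, ρ = 1210 kg/m³, cost = 3.086 $/kg
  option Z: E = 319.2 GPa, ρ = 3268 kg/m³, cost = 81.57 $/kg
  option G: E = 11.51 GPa, ρ = 654.2 kg/m³, cost = 1.100 $/kg
  option R: E = 403.3 GPa, ρ = 19300 kg/m³, cost = 39.68 $/kg
  option W: E = 31.67 GPa, ρ = 1830 kg/m³, cost = 7.600 $/kg
  option G: M = 16.0 MN·m per $
  option W: M = 2.28 MN·m per $
  option Z: M = 1.20 MN·m per $
  option S: M = 0.603 MN·m per $
  option R: M = 0.527 MN·m per $
Option G ranks first.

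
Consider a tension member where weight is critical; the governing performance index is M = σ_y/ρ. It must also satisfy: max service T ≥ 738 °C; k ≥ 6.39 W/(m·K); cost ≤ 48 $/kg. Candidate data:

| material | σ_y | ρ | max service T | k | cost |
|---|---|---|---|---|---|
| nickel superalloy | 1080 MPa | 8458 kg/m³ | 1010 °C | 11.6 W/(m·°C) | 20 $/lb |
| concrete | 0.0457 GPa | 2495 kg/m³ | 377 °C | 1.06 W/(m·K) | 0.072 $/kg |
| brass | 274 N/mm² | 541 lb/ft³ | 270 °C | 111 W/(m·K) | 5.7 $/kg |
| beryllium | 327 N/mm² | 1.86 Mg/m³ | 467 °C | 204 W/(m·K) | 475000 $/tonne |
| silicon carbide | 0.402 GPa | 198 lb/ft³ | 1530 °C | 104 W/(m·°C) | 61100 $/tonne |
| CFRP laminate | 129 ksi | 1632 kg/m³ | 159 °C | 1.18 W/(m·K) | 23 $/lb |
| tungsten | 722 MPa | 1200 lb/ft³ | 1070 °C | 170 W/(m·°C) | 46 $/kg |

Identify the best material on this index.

Screen on constraints: max service T ≥ 738 °C; k ≥ 6.39 W/(m·K); cost ≤ 48 $/kg. Survivors: nickel superalloy, tungsten.
Normalizing units and computing the index:
  nickel superalloy: σ_y = 1080 MPa, ρ = 8458 kg/m³
  tungsten: σ_y = 722.0 MPa, ρ = 19220 kg/m³
  nickel superalloy: M = 128 kN·m/kg
  tungsten: M = 37.6 kN·m/kg
Nickel superalloy ranks first.

nickel superalloy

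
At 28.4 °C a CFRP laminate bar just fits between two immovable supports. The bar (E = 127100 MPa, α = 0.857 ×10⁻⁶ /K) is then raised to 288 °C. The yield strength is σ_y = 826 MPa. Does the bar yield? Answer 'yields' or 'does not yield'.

E = 127100 MPa = 127.1 GPa.
ΔT = 259.6 K. Constrained thermal stress σ = E·α·ΔT = 127.1×10³ MPa × 0.857×10⁻⁶ × 259.6 = 28.3 MPa (compressive).
Compare to σ_y = 826 MPa: σ < σ_y, so it does not yield.

does not yield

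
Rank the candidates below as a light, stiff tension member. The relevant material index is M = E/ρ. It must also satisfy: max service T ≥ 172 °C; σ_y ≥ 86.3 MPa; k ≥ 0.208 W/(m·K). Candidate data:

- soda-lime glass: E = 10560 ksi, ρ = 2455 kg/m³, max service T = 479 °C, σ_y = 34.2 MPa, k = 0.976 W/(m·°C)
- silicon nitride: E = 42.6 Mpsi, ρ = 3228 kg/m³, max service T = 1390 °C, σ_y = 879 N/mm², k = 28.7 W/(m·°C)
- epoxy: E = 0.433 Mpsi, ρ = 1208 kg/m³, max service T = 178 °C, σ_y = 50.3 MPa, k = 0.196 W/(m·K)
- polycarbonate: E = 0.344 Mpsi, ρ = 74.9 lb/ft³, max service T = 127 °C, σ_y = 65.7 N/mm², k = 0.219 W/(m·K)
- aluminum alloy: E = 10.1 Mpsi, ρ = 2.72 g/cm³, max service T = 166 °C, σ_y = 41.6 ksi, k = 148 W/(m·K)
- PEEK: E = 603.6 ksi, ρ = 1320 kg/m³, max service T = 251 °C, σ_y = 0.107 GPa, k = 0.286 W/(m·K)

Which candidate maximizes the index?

silicon nitride

Screen on constraints: max service T ≥ 172 °C; σ_y ≥ 86.3 MPa; k ≥ 0.208 W/(m·K). Survivors: silicon nitride, PEEK.
Normalizing units and computing the index:
  silicon nitride: E = 293.7 GPa, ρ = 3228 kg/m³
  PEEK: E = 4.162 GPa, ρ = 1320 kg/m³
  silicon nitride: M = 91.0 MN·m/kg
  PEEK: M = 3.15 MN·m/kg
Highest index: silicon nitride.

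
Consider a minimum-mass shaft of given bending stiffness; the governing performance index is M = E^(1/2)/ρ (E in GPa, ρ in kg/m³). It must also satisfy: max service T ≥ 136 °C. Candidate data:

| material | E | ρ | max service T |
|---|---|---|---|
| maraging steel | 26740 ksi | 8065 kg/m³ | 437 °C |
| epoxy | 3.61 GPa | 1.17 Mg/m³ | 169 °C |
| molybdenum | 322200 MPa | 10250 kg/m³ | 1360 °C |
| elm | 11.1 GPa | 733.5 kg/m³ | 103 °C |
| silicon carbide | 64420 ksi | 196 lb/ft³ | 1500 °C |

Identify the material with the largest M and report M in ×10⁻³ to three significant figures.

Screen on constraints: max service T ≥ 136 °C. Survivors: maraging steel, epoxy, molybdenum, silicon carbide.
In SI units:
  maraging steel: E = 184.4 GPa, ρ = 8065 kg/m³
  epoxy: E = 3.610 GPa, ρ = 1170 kg/m³
  molybdenum: E = 322.2 GPa, ρ = 10250 kg/m³
  silicon carbide: E = 444.2 GPa, ρ = 3140 kg/m³
  silicon carbide: M = 6.71×10⁻³
  molybdenum: M = 1.75×10⁻³
  maraging steel: M = 1.68×10⁻³
  epoxy: M = 1.62×10⁻³
Silicon carbide ranks first.

silicon carbide, M = 6.71×10⁻³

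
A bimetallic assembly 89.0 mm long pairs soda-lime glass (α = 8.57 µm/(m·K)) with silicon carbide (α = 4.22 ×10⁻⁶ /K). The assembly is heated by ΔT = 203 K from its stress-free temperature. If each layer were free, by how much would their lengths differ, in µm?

78.6 µm

Δα = |8.57 − 4.22|×10⁻⁶/K = 4.35×10⁻⁶/K.
ΔL_mismatch = Δα·L·ΔT = 4.35×10⁻⁶ × 89.0 mm × 203.0 K = 78.6 µm.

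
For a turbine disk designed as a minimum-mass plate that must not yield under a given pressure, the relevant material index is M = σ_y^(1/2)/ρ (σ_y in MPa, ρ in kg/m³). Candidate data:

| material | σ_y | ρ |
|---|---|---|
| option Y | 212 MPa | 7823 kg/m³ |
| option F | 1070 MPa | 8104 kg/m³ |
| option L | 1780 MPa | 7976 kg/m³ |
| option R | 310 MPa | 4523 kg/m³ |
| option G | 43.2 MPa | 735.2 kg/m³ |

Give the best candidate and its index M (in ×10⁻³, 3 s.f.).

option G, M = 8.94×10⁻³

Evaluate M for each candidate:
  option G: M = 8.94×10⁻³
  option L: M = 5.29×10⁻³
  option F: M = 4.04×10⁻³
  option R: M = 3.89×10⁻³
  option Y: M = 1.86×10⁻³
Option G has the largest M.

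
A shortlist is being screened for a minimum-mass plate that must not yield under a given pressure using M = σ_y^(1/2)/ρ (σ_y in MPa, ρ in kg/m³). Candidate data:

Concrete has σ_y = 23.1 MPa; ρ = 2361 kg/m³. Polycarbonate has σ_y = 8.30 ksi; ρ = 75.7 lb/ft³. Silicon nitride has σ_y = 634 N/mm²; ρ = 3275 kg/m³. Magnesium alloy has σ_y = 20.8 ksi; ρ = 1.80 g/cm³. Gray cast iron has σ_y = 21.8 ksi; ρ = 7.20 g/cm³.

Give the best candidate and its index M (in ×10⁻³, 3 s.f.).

Normalizing units and computing the index:
  concrete: σ_y = 23.10 MPa, ρ = 2361 kg/m³
  polycarbonate: σ_y = 57.23 MPa, ρ = 1213 kg/m³
  silicon nitride: σ_y = 634.0 MPa, ρ = 3275 kg/m³
  magnesium alloy: σ_y = 143.4 MPa, ρ = 1800 kg/m³
  gray cast iron: σ_y = 150.3 MPa, ρ = 7200 kg/m³
  silicon nitride: M = 7.69×10⁻³
  magnesium alloy: M = 6.65×10⁻³
  polycarbonate: M = 6.24×10⁻³
  concrete: M = 2.04×10⁻³
  gray cast iron: M = 1.70×10⁻³
Silicon nitride has the largest M.

silicon nitride, M = 7.69×10⁻³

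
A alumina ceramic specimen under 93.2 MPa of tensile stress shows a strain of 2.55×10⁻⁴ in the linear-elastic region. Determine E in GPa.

365 GPa

E = σ/ε = 93.2 MPa / 2.55×10⁻⁴ = 365500 MPa = 365 GPa.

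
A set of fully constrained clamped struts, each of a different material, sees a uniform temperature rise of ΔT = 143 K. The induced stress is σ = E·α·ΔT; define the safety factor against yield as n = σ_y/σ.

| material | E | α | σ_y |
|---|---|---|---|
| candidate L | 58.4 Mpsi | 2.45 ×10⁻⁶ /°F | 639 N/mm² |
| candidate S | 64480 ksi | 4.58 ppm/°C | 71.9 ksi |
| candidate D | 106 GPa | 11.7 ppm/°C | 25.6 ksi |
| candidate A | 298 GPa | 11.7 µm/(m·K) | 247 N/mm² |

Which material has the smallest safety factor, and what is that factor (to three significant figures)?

With everything in SI (GPa, ×10⁻⁶/K, MPa):
  candidate L: E = 402.7, α = 4.41, σ_y = 639.0 → σ = 254 MPa, n = 2.52
  candidate S: E = 444.6, α = 4.58, σ_y = 495.7 → σ = 291 MPa, n = 1.70
  candidate D: E = 106.0, α = 11.7, σ_y = 176.5 → σ = 177 MPa, n = 0.995
  candidate A: E = 298.0, α = 11.7, σ_y = 247.0 → σ = 499 MPa, n = 0.495
The minimum is candidate A at n = 0.495.

candidate A, n = 0.495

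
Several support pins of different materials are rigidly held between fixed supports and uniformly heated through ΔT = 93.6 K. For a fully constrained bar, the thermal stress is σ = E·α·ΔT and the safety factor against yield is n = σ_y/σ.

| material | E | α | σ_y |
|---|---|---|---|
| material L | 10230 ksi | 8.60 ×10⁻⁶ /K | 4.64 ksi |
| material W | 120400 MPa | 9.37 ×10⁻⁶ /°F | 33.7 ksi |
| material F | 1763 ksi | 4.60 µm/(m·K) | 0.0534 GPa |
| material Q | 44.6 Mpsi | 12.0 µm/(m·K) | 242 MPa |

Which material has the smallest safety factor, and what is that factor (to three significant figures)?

material L, n = 0.563

Converting E to GPa, α to ×10⁻⁶/K, σ_y to MPa, then σ and n for each:
  material L: E = 70.53, α = 8.60, σ_y = 31.99 → σ = 56.8 MPa, n = 0.563
  material W: E = 120.4, α = 16.9, σ_y = 232.4 → σ = 190 MPa, n = 1.22
  material F: E = 12.16, α = 4.60, σ_y = 53.40 → σ = 5.23 MPa, n = 10.2
  material Q: E = 307.5, α = 12.0, σ_y = 242.0 → σ = 345 MPa, n = 0.701
The minimum is material L at n = 0.563.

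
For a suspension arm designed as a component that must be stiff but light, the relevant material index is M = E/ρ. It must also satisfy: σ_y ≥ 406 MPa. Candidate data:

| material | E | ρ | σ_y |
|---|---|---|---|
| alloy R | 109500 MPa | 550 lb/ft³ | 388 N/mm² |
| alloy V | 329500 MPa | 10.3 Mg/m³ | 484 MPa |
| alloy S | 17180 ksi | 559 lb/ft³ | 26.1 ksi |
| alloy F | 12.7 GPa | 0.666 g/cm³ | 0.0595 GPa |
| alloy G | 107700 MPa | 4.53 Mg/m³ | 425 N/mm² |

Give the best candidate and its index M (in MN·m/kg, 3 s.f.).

Screen on constraints: σ_y ≥ 406 MPa. Survivors: alloy V, alloy G.
Normalizing units and computing the index:
  alloy V: E = 329.5 GPa, ρ = 10300 kg/m³
  alloy G: E = 107.7 GPa, ρ = 4530 kg/m³
  alloy V: M = 32.0 MN·m/kg
  alloy G: M = 23.8 MN·m/kg
Alloy V ranks first.

alloy V, M = 32.0 MN·m/kg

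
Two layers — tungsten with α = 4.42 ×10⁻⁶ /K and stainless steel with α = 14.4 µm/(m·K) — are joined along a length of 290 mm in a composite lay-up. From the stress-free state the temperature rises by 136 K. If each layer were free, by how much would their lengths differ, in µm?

394 µm

Δα = |4.42 − 14.4|×10⁻⁶/K = 9.98×10⁻⁶/K.
ΔL_mismatch = Δα·L·ΔT = 9.98×10⁻⁶ × 290.0 mm × 136.0 K = 394 µm.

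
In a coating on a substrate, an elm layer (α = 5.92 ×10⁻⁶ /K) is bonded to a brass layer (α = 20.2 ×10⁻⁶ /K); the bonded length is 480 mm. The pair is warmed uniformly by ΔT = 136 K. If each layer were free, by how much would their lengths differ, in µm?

Δα = |5.92 − 20.2|×10⁻⁶/K = 14.3×10⁻⁶/K.
ΔL_mismatch = Δα·L·ΔT = 14.3×10⁻⁶ × 480.0 mm × 136.0 K = 932 µm.

932 µm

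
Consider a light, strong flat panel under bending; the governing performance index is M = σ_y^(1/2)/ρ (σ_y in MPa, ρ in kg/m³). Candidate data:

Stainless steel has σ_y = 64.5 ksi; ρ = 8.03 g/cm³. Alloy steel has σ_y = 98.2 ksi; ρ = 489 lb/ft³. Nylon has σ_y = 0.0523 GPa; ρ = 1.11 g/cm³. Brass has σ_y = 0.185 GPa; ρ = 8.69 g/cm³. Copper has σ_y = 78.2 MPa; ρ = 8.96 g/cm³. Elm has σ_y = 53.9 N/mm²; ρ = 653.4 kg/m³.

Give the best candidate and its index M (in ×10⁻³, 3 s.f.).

Putting every candidate on a common basis:
  stainless steel: σ_y = 444.7 MPa, ρ = 8030 kg/m³
  alloy steel: σ_y = 677.1 MPa, ρ = 7833 kg/m³
  nylon: σ_y = 52.30 MPa, ρ = 1110 kg/m³
  brass: σ_y = 185.0 MPa, ρ = 8690 kg/m³
  copper: σ_y = 78.20 MPa, ρ = 8960 kg/m³
  elm: σ_y = 53.90 MPa, ρ = 653.4 kg/m³
  elm: M = 11.2×10⁻³
  nylon: M = 6.52×10⁻³
  alloy steel: M = 3.32×10⁻³
  stainless steel: M = 2.63×10⁻³
  brass: M = 1.57×10⁻³
  copper: M = 0.987×10⁻³
The maximum is for elm.

elm, M = 11.2×10⁻³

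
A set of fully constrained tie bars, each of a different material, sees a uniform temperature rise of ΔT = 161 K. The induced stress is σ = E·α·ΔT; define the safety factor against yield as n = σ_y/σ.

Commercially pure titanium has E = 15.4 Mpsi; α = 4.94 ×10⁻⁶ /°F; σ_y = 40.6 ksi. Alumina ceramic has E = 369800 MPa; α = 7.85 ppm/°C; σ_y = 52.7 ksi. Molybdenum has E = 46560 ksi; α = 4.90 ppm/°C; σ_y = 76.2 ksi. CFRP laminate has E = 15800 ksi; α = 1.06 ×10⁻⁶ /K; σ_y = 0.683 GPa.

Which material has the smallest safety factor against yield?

Converting E to GPa, α to ×10⁻⁶/K, σ_y to MPa, then σ and n for each:
  commercially pure titanium: E = 106.2, α = 8.89, σ_y = 279.9 → σ = 152 MPa, n = 1.84
  alumina ceramic: E = 369.8, α = 7.85, σ_y = 363.4 → σ = 467 MPa, n = 0.777
  molybdenum: E = 321.0, α = 4.90, σ_y = 525.4 → σ = 253 MPa, n = 2.07
  CFRP laminate: E = 108.9, α = 1.06, σ_y = 683.0 → σ = 18.6 MPa, n = 36.7
Smallest n: alumina ceramic with n = 0.777.

alumina ceramic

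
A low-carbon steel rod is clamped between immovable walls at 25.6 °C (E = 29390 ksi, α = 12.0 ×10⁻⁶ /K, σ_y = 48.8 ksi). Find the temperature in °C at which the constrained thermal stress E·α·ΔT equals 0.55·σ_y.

102 °C

E = 29390 ksi = 202.6 GPa.
σ_y = 48.8 ksi = 336.5 MPa.
E·α·ΔT = 185.1 MPa ⇒ ΔT = 185.1 / (202.6×10³ × 12.0×10⁻⁶) = 76.10 K.
T = 25.6 + 76.10 = 101.7 °C.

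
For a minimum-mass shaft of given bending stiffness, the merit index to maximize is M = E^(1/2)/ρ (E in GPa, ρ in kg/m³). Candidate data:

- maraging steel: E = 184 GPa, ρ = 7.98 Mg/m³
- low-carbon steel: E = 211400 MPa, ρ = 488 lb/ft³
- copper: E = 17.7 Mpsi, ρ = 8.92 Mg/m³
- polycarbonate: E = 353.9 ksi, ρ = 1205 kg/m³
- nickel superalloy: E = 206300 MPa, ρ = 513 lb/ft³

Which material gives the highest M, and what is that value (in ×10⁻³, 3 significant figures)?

low-carbon steel, M = 1.86×10⁻³

Putting every candidate on a common basis:
  maraging steel: E = 184.0 GPa, ρ = 7980 kg/m³
  low-carbon steel: E = 211.4 GPa, ρ = 7817 kg/m³
  copper: E = 122.0 GPa, ρ = 8920 kg/m³
  polycarbonate: E = 2.440 GPa, ρ = 1205 kg/m³
  nickel superalloy: E = 206.3 GPa, ρ = 8217 kg/m³
  low-carbon steel: M = 1.86×10⁻³
  nickel superalloy: M = 1.75×10⁻³
  maraging steel: M = 1.70×10⁻³
  polycarbonate: M = 1.30×10⁻³
  copper: M = 1.24×10⁻³
The maximum is for low-carbon steel.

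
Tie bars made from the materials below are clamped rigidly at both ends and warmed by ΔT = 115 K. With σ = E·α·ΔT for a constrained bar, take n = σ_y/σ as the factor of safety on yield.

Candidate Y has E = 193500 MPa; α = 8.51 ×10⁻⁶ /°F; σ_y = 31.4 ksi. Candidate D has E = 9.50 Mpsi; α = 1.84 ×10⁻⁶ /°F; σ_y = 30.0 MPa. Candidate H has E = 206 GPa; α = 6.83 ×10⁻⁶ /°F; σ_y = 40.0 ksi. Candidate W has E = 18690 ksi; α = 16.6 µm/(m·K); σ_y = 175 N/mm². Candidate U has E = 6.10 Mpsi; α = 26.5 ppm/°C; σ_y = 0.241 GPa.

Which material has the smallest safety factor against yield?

candidate Y

In consistent units (E in GPa, α in ×10⁻⁶/K, σ_y in MPa):
  candidate Y: E = 193.5, α = 15.3, σ_y = 216.5 → σ = 341 MPa, n = 0.635
  candidate D: E = 65.50, α = 3.31, σ_y = 30.00 → σ = 24.9 MPa, n = 1.20
  candidate H: E = 206.0, α = 12.3, σ_y = 275.8 → σ = 291 MPa, n = 0.947
  candidate W: E = 128.9, α = 16.6, σ_y = 175.0 → σ = 246 MPa, n = 0.711
  candidate U: E = 42.06, α = 26.5, σ_y = 241.0 → σ = 128 MPa, n = 1.88
Candidate Y has the lowest safety factor, n = 0.635.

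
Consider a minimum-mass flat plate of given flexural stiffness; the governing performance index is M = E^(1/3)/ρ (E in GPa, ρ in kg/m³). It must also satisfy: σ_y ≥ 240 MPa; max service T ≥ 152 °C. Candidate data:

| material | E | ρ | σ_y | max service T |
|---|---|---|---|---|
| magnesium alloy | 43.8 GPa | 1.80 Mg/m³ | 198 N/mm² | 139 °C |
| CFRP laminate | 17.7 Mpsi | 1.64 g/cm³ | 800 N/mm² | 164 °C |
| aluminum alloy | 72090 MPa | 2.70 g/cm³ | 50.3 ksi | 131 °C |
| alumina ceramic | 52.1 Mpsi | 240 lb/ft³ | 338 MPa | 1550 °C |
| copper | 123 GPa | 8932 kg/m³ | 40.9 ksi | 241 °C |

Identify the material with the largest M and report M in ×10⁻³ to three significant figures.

Screen on constraints: σ_y ≥ 240 MPa; max service T ≥ 152 °C. Survivors: CFRP laminate, alumina ceramic, copper.
Putting every candidate on a common basis:
  CFRP laminate: E = 122.0 GPa, ρ = 1640 kg/m³
  alumina ceramic: E = 359.2 GPa, ρ = 3844 kg/m³
  copper: E = 123.0 GPa, ρ = 8932 kg/m³
  CFRP laminate: M = 3.02×10⁻³
  alumina ceramic: M = 1.85×10⁻³
  copper: M = 0.557×10⁻³
Highest index: CFRP laminate.

CFRP laminate, M = 3.02×10⁻³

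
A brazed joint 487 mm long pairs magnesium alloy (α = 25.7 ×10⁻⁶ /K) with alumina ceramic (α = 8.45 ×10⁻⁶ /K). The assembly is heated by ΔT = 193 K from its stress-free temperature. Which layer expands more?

α(magnesium alloy) = 25.7×10⁻⁶/K vs α(alumina ceramic) = 8.45×10⁻⁶/K.
Higher α expands more for the same ΔT: magnesium alloy.

magnesium alloy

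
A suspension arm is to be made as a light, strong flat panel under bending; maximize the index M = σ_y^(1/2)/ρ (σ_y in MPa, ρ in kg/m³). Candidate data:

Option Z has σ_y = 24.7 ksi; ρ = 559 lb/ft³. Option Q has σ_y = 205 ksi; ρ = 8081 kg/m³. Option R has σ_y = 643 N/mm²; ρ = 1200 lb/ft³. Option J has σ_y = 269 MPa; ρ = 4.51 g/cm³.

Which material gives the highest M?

option Q

Putting every candidate on a common basis:
  option Z: σ_y = 170.3 MPa, ρ = 8954 kg/m³
  option Q: σ_y = 1413 MPa, ρ = 8081 kg/m³
  option R: σ_y = 643.0 MPa, ρ = 19220 kg/m³
  option J: σ_y = 269.0 MPa, ρ = 4510 kg/m³
  option Q: M = 4.65×10⁻³
  option J: M = 3.64×10⁻³
  option Z: M = 1.46×10⁻³
  option R: M = 1.32×10⁻³
Highest index: option Q.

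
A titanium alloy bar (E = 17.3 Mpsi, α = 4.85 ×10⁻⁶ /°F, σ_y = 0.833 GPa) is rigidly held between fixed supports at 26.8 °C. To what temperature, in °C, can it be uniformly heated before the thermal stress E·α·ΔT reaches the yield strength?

E = 17.3 Mpsi = 119.3 GPa.
α = 4.85×10⁻⁶/°F × 9/5 = 8.73×10⁻⁶/K.
σ_y = 0.833 GPa = 833.0 MPa.
E·α·ΔT = 833.0 MPa ⇒ ΔT = 833.0 / (119.3×10³ × 8.73×10⁻⁶) = 800.0 K.
T = 26.8 + 800.0 = 826.8 °C.

827 °C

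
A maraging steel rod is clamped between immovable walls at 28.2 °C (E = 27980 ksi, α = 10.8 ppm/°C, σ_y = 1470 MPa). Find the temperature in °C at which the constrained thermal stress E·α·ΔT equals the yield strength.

734 °C

E = 27980 ksi = 192.9 GPa.
E·α·ΔT = 1470 MPa ⇒ ΔT = 1470 / (192.9×10³ × 10.8×10⁻⁶) = 705.5 K.
T = 28.2 + 705.5 = 733.7 °C.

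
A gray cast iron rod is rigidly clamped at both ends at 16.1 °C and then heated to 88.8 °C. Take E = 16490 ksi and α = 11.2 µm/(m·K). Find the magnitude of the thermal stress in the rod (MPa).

92.6 MPa

E = 16490 ksi = 113.7 GPa.
ΔT = 72.70 K. Constrained thermal stress σ = E·α·ΔT = 113.7×10³ MPa × 11.2×10⁻⁶ × 72.70 = 92.6 MPa (compressive).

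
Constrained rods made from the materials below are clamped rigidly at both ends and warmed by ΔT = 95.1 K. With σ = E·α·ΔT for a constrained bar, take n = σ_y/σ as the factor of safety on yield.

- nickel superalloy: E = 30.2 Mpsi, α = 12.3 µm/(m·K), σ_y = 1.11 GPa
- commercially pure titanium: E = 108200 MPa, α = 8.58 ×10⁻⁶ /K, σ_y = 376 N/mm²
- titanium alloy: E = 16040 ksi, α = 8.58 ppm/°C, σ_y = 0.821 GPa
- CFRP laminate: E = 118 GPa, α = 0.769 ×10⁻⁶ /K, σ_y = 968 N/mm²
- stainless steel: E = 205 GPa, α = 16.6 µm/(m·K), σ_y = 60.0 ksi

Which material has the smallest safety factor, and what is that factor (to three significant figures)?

stainless steel, n = 1.28

Converting E to GPa, α to ×10⁻⁶/K, σ_y to MPa, then σ and n for each:
  nickel superalloy: E = 208.2, α = 12.3, σ_y = 1110 → σ = 244 MPa, n = 4.56
  commercially pure titanium: E = 108.2, α = 8.58, σ_y = 376.0 → σ = 88.3 MPa, n = 4.26
  titanium alloy: E = 110.6, α = 8.58, σ_y = 821.0 → σ = 90.2 MPa, n = 9.10
  CFRP laminate: E = 118.0, α = 0.769, σ_y = 968.0 → σ = 8.63 MPa, n = 112
  stainless steel: E = 205.0, α = 16.6, σ_y = 413.7 → σ = 324 MPa, n = 1.28
The minimum is stainless steel at n = 1.28.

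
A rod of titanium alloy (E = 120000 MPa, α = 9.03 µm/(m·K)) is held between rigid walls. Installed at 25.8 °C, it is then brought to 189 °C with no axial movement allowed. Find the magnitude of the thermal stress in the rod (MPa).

177 MPa

E = 120000 MPa = 120.0 GPa.
ΔT = 163.2 K. Constrained thermal stress σ = E·α·ΔT = 120.0×10³ MPa × 9.03×10⁻⁶ × 163.2 = 177 MPa (compressive).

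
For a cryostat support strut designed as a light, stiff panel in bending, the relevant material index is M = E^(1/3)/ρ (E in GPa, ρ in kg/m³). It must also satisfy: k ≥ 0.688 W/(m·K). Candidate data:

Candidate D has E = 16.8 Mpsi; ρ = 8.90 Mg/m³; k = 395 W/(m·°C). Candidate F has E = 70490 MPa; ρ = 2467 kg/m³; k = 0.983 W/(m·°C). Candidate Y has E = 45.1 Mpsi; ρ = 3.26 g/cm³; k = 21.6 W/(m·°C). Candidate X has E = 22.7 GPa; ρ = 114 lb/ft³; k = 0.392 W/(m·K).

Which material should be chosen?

candidate Y

Screen on constraints: k ≥ 0.688 W/(m·K). Survivors: candidate D, candidate F, candidate Y.
In SI units:
  candidate D: E = 115.8 GPa, ρ = 8900 kg/m³
  candidate F: E = 70.49 GPa, ρ = 2467 kg/m³
  candidate Y: E = 311.0 GPa, ρ = 3260 kg/m³
  candidate Y: M = 2.08×10⁻³
  candidate F: M = 1.67×10⁻³
  candidate D: M = 0.548×10⁻³
Candidate Y has the largest M.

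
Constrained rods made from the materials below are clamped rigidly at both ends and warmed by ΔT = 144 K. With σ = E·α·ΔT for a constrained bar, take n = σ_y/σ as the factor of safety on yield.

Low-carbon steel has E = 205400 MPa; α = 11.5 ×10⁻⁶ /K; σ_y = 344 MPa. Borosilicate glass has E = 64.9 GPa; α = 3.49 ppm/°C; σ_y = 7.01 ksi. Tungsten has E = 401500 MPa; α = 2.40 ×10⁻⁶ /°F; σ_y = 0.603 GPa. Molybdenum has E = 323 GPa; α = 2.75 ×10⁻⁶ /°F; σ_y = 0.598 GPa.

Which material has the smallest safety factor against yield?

In consistent units (E in GPa, α in ×10⁻⁶/K, σ_y in MPa):
  low-carbon steel: E = 205.4, α = 11.5, σ_y = 344.0 → σ = 340 MPa, n = 1.01
  borosilicate glass: E = 64.90, α = 3.49, σ_y = 48.33 → σ = 32.6 MPa, n = 1.48
  tungsten: E = 401.5, α = 4.32, σ_y = 603.0 → σ = 250 MPa, n = 2.41
  molybdenum: E = 323.0, α = 4.95, σ_y = 598.0 → σ = 230 MPa, n = 2.60
Smallest n: low-carbon steel with n = 1.01.

low-carbon steel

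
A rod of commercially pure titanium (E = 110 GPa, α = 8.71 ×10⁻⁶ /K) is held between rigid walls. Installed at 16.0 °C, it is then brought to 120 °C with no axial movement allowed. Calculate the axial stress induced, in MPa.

99.6 MPa

ΔT = 104.0 K. Constrained thermal stress σ = E·α·ΔT = 110.0×10³ MPa × 8.71×10⁻⁶ × 104.0 = 99.6 MPa (compressive).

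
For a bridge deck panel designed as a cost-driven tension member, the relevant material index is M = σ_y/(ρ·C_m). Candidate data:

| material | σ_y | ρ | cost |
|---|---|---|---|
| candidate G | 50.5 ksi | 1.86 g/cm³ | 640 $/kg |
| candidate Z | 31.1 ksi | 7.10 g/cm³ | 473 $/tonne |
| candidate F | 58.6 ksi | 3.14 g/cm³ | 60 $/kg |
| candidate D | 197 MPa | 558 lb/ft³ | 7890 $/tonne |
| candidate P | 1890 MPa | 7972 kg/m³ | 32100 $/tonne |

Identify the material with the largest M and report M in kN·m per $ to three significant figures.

candidate Z, M = 63.8 kN·m per $

Normalizing units and computing the index:
  candidate G: σ_y = 348.2 MPa, ρ = 1860 kg/m³, cost = 640.0 $/kg
  candidate Z: σ_y = 214.4 MPa, ρ = 7100 kg/m³, cost = 0.4730 $/kg
  candidate F: σ_y = 404.0 MPa, ρ = 3140 kg/m³, cost = 60.00 $/kg
  candidate D: σ_y = 197.0 MPa, ρ = 8938 kg/m³, cost = 7.890 $/kg
  candidate P: σ_y = 1890 MPa, ρ = 7972 kg/m³, cost = 32.10 $/kg
  candidate Z: M = 63.8 kN·m per $
  candidate P: M = 7.39 kN·m per $
  candidate D: M = 2.79 kN·m per $
  candidate F: M = 2.14 kN·m per $
  candidate G: M = 0.292 kN·m per $
The maximum is for candidate Z.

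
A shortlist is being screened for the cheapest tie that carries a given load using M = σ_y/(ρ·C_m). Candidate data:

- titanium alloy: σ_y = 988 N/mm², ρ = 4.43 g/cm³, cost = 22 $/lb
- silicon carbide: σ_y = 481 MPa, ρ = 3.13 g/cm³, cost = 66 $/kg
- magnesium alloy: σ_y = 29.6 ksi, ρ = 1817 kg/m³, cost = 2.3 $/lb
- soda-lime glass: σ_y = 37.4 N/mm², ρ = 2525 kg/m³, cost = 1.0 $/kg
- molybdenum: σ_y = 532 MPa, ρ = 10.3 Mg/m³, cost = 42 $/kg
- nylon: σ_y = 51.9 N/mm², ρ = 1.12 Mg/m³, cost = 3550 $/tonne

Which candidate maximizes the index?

magnesium alloy

Putting every candidate on a common basis:
  titanium alloy: σ_y = 988.0 MPa, ρ = 4430 kg/m³, cost = 48.50 $/kg
  silicon carbide: σ_y = 481.0 MPa, ρ = 3130 kg/m³, cost = 66.00 $/kg
  magnesium alloy: σ_y = 204.1 MPa, ρ = 1817 kg/m³, cost = 5.071 $/kg
  soda-lime glass: σ_y = 37.40 MPa, ρ = 2525 kg/m³, cost = 1.000 $/kg
  molybdenum: σ_y = 532.0 MPa, ρ = 10300 kg/m³, cost = 42.00 $/kg
  nylon: σ_y = 51.90 MPa, ρ = 1120 kg/m³, cost = 3.550 $/kg
  magnesium alloy: M = 22.2 kN·m per $
  soda-lime glass: M = 14.8 kN·m per $
  nylon: M = 13.1 kN·m per $
  titanium alloy: M = 4.60 kN·m per $
  silicon carbide: M = 2.33 kN·m per $
  molybdenum: M = 1.23 kN·m per $
Highest index: magnesium alloy.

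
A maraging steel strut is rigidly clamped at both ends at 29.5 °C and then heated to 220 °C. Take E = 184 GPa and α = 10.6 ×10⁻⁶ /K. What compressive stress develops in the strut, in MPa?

ΔT = 190.5 K. Constrained thermal stress σ = E·α·ΔT = 184.0×10³ MPa × 10.6×10⁻⁶ × 190.5 = 372 MPa (compressive).

372 MPa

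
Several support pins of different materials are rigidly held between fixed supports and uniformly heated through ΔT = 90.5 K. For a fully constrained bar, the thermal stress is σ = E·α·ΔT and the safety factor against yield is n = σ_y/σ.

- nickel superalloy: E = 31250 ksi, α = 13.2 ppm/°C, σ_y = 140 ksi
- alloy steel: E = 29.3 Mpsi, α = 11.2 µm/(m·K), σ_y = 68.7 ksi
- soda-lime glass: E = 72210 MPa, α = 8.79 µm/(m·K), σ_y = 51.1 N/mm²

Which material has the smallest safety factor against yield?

Per material, after unit conversion:
  nickel superalloy: E = 215.5, α = 13.2, σ_y = 965.3 → σ = 257 MPa, n = 3.75
  alloy steel: E = 202.0, α = 11.2, σ_y = 473.7 → σ = 205 MPa, n = 2.31
  soda-lime glass: E = 72.21, α = 8.79, σ_y = 51.10 → σ = 57.4 MPa, n = 0.890
Smallest n: soda-lime glass with n = 0.890.

soda-lime glass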